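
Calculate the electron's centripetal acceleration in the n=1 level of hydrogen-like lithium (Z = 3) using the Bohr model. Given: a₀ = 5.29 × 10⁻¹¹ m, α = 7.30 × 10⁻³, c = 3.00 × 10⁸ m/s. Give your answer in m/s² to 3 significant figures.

r = n²a₀/Z = 1.76 × 10⁻¹¹ m, v = Zαc/n = 6.57 × 10⁶ m/s
a = v²/r = (6.57 × 10⁶)² / 1.76 × 10⁻¹¹ = 2.45 × 10²⁴ m/s²

2.45 × 10²⁴ m/s²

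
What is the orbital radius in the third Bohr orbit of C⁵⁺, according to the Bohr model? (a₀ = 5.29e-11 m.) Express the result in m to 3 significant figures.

r_n = n²a₀/Z = 3² × 5.29e-11 / 6
    = 9 × 5.29e-11 / 6 = 7.94e-11 m

7.94e-11 m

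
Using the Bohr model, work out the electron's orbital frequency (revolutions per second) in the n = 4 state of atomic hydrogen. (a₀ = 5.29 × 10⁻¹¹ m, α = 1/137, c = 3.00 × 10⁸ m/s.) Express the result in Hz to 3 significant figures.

r = n²a₀/Z = 8.46 × 10⁻¹⁰ m, v = Zαc/n = 5.47 × 10⁵ m/s
f = v/(2πr) = 1.03 × 10¹⁴ Hz

1.03 × 10¹⁴ Hz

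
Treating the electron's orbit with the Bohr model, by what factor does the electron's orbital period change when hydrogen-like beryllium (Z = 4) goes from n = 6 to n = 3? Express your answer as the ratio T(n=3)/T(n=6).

T ∝ Z^-2 · n^3; with Z fixed, T ∝ n^3.
T(n=3)/T(n=6) = (3/6)^3 = 1/8

1/8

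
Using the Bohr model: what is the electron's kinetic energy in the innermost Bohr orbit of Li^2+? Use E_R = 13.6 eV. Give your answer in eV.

For a Coulomb orbit the virial theorem gives K = −E_n.
E_n = −E_R·Z²/n², so K = E_R·Z²/n² = 13.6 × 3²/1² = 122 eV

122 eV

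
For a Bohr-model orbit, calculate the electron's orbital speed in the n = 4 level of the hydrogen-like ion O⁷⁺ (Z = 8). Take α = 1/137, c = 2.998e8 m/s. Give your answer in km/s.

v_n = Zαc/n = 8 × 0.007299 × 2.998e8 / 4
    = 4377 km/s

4377 km/s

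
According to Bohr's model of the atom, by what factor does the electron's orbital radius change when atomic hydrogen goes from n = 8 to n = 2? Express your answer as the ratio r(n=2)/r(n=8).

1/16

r ∝ Z^-1 · n^2; with Z fixed, r ∝ n^2.
r(n=2)/r(n=8) = (2/8)^2 = 1/16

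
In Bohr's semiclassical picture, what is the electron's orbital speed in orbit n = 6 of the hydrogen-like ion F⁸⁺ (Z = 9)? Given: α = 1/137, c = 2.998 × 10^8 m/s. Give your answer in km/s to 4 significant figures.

v_n = Zαc/n = 9 × 0.007299 × 2.998 × 10^8 / 6
    = 3282 km/s

3282 km/s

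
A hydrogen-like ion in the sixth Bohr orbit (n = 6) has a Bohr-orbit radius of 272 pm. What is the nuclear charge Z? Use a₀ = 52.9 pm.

r_n = n²a₀/Z ⇒ Z = n²a₀/r = 6² × 52.9 / 272 ≈ 7.00
Z = 7

7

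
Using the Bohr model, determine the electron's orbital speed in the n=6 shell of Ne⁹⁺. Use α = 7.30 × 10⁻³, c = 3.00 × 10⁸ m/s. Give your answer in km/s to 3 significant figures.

v_n = Zαc/n = 10 × 0.00730 × 3.00 × 10⁸ / 6
    = 3650 km/s

3650 km/s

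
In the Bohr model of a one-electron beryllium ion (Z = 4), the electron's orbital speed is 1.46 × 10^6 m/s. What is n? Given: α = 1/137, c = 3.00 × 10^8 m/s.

6

v_n = Zαc/n ⇒ n = Zαc/v = 4 × 0.00730 × 3.00 × 10^8 / 1.46 × 10^6 ≈ 6.00
n = 6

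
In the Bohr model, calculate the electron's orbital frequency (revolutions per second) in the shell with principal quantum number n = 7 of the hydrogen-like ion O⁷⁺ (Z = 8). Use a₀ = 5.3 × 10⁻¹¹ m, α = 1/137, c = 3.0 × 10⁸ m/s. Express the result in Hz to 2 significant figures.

r = n²a₀/Z = 3.2 × 10⁻¹⁰ m, v = Zαc/n = 2.5 × 10⁶ m/s
f = v/(2πr) = 1.2 × 10¹⁵ Hz

1.2 × 10¹⁵ Hz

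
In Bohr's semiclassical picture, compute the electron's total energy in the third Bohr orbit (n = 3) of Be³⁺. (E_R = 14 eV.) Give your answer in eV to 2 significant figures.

E_n = −E_R·Z²/n² = −14 × 4²/3² = -25 eV

-25 eV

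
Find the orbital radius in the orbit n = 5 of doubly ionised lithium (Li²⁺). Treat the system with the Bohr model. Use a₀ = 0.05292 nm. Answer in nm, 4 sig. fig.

0.4410 nm

r_n = n²a₀/Z = 5² × 0.05292 / 3
    = 25 × 0.05292 / 3 = 0.4410 nm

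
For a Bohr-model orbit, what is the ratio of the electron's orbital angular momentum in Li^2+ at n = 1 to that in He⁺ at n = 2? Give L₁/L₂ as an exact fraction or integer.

L = nℏ is independent of Z.
L₁/L₂ = n₁/n₂ = 1/2 = 1/2

1/2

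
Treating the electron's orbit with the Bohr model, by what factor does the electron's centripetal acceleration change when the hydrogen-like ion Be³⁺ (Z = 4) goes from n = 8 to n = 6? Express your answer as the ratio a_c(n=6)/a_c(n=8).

a_c ∝ Z^3 · n^-4; with Z fixed, a_c ∝ n^-4.
a_c(n=6)/a_c(n=8) = (6/8)^-4 = 256/81

256/81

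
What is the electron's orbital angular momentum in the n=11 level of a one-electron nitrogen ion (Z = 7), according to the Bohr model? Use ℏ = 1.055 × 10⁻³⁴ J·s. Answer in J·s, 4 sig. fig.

1.160 × 10⁻³³ J·s

L_n = nℏ = 11 × 1.055 × 10⁻³⁴ = 1.160 × 10⁻³³ J·s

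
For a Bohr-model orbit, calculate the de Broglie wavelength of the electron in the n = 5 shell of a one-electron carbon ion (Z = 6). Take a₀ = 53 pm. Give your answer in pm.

280 pm

The Bohr quantisation condition is nλ = 2πr_n.
r_n = n²a₀/Z = 220 pm
λ = 2πr_n/n = 2π·220/5 = 280 pm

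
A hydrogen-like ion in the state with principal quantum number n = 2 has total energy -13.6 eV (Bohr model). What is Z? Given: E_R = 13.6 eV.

E_n = −E_R Z²/n² ⇒ Z² = −E_n n²/E_R = 13.6 × 2² / 13.6 ≈ 4.00
Z = 2

2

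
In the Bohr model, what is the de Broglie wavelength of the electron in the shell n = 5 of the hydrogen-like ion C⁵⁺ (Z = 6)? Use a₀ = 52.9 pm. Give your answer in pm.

277 pm

The Bohr quantisation condition is nλ = 2πr_n.
r_n = n²a₀/Z = 220 pm
λ = 2πr_n/n = 2π·220/5 = 277 pm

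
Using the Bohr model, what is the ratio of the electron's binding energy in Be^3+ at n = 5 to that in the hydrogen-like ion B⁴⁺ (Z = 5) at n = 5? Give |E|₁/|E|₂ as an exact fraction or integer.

16/25

|E| ∝ Z^2 · n^-2
|E|₁/|E|₂ = (4/5)^2 · (5/5)^-2 = 16/25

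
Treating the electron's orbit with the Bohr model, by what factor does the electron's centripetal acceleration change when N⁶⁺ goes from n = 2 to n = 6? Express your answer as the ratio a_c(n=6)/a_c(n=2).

1/81

a_c ∝ Z^3 · n^-4; with Z fixed, a_c ∝ n^-4.
a_c(n=6)/a_c(n=2) = (6/2)^-4 = 1/81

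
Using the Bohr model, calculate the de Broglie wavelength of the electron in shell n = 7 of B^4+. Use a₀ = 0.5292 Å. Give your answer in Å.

The Bohr quantisation condition is nλ = 2πr_n.
r_n = n²a₀/Z = 5.186 Å
λ = 2πr_n/n = 2π·5.186/7 = 4.655 Å

4.655 Å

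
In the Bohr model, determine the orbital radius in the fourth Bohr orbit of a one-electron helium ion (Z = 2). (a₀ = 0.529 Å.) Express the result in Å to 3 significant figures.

r_n = n²a₀/Z = 4² × 0.529 / 2
    = 16 × 0.529 / 2 = 4.23 Å

4.23 Å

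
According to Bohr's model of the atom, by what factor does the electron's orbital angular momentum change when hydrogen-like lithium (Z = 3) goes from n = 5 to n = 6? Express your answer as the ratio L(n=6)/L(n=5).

6/5

L = nℏ depends only on n, so L ∝ n.
L(n=6)/L(n=5) = (6/5)^1 = 6/5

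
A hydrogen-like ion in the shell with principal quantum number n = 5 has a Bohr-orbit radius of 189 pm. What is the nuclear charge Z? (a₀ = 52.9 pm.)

7

r_n = n²a₀/Z ⇒ Z = n²a₀/r = 5² × 52.9 / 189 ≈ 7.00
Z = 7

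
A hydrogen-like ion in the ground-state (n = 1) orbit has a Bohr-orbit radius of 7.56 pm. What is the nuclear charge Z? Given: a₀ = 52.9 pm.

7

r_n = n²a₀/Z ⇒ Z = n²a₀/r = 1² × 52.9 / 7.56 ≈ 7.00
Z = 7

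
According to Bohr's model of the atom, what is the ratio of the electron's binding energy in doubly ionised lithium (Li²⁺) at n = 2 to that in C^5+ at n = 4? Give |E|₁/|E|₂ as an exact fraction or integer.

1

|E| ∝ Z^2 · n^-2
|E|₁/|E|₂ = (3/6)^2 · (2/4)^-2 = 1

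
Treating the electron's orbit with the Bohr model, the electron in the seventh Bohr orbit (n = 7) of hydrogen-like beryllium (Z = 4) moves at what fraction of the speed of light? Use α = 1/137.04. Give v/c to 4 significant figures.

0.004170

v_n = Zαc/n, so v/c = Zα/n = 4 × 0.007297 / 7 = 0.004170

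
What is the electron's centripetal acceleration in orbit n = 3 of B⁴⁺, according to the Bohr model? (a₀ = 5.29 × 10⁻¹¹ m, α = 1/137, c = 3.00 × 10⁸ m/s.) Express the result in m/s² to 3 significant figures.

r = n²a₀/Z = 9.52 × 10⁻¹¹ m, v = Zαc/n = 3.65 × 10⁶ m/s
a = v²/r = (3.65 × 10⁶)² / 9.52 × 10⁻¹¹ = 1.40 × 10²³ m/s²

1.40 × 10²³ m/s²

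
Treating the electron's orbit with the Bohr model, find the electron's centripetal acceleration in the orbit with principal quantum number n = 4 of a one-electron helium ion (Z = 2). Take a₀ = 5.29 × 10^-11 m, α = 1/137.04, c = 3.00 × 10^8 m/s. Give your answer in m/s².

2.83 × 10^21 m/s²

r = n²a₀/Z = 4.23 × 10^-10 m, v = Zαc/n = 1.09 × 10^6 m/s
a = v²/r = (1.09 × 10^6)² / 4.23 × 10^-10 = 2.83 × 10^21 m/s²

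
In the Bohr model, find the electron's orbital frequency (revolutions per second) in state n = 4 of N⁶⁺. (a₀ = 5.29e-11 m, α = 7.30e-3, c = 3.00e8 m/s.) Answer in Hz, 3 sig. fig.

5.04e15 Hz

r = n²a₀/Z = 1.21e-10 m, v = Zαc/n = 3.83e6 m/s
f = v/(2πr) = 5.04e15 Hz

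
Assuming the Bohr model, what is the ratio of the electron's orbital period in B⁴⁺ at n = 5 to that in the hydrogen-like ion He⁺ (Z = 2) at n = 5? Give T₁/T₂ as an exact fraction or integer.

4/25

T ∝ Z^-2 · n^3
T₁/T₂ = (5/2)^-2 · (5/5)^3 = 4/25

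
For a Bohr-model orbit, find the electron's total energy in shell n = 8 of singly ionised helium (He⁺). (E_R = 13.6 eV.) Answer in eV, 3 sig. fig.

E_n = −E_R·Z²/n² = −13.6 × 2²/8² = -0.850 eV

-0.850 eV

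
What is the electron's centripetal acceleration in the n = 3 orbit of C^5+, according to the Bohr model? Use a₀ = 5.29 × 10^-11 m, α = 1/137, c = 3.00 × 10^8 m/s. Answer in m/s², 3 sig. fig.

r = n²a₀/Z = 7.94 × 10^-11 m, v = Zαc/n = 4.38 × 10^6 m/s
a = v²/r = (4.38 × 10^6)² / 7.94 × 10^-11 = 2.42 × 10^23 m/s²

2.42 × 10^23 m/s²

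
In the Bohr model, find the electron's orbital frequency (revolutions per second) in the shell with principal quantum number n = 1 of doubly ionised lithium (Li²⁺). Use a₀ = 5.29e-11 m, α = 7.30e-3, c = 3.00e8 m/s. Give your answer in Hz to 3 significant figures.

5.93e16 Hz

r = n²a₀/Z = 1.76e-11 m, v = Zαc/n = 6.57e6 m/s
f = v/(2πr) = 5.93e16 Hz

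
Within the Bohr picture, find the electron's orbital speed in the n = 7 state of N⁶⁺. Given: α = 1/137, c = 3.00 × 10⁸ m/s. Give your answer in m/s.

2.19 × 10⁶ m/s

v_n = Zαc/n = 7 × 0.00730 × 3.00 × 10⁸ / 7
    = 2.19 × 10⁶ m/s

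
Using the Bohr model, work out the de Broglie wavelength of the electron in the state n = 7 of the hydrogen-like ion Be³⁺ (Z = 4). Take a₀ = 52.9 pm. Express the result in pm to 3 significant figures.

582 pm

The Bohr quantisation condition is nλ = 2πr_n.
r_n = n²a₀/Z = 648 pm
λ = 2πr_n/n = 2π·648/7 = 582 pm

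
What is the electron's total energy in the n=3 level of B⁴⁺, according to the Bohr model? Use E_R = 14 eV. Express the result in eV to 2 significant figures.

E_n = −E_R·Z²/n² = −14 × 5²/3² = -39 eV

-39 eV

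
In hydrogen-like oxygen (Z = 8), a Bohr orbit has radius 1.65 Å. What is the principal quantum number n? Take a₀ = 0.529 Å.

r_n = n²a₀/Z ⇒ n² = rZ/a₀ = 1.65 × 8 / 0.529 ≈ 24.95
n = 5

5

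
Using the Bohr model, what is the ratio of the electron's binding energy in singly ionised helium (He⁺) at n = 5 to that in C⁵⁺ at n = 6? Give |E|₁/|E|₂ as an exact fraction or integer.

4/25

|E| ∝ Z^2 · n^-2
|E|₁/|E|₂ = (2/6)^2 · (5/6)^-2 = 4/25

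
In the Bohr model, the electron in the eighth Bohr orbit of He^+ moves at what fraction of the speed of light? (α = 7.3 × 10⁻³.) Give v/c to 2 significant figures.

0.0018

v_n = Zαc/n, so v/c = Zα/n = 2 × 0.0073 / 8 = 0.0018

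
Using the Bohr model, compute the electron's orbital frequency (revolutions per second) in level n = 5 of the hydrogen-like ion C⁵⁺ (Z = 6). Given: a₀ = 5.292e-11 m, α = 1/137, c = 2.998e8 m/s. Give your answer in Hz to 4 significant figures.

1.895e15 Hz

r = n²a₀/Z = 2.205e-10 m, v = Zαc/n = 2.626e6 m/s
f = v/(2πr) = 1.895e15 Hz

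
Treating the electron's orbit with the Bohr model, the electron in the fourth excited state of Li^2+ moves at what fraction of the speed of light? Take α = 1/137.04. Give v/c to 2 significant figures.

v_n = Zαc/n, so v/c = Zα/n = 3 × 0.0073 / 5 = 0.0044

0.0044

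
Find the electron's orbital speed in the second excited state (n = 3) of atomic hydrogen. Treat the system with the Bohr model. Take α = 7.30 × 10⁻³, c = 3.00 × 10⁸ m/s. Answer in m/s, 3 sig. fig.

7.30 × 10⁵ m/s

v_n = Zαc/n = 1 × 0.00730 × 3.00 × 10⁸ / 3
    = 7.30 × 10⁵ m/s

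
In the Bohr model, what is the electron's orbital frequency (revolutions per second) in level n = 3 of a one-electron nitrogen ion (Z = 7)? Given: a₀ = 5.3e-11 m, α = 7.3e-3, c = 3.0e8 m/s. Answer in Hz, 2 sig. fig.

r = n²a₀/Z = 6.8e-11 m, v = Zαc/n = 5.1e6 m/s
f = v/(2πr) = 1.2e16 Hz

1.2e16 Hz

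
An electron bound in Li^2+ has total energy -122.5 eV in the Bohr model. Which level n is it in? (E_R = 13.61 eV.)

E_n = −E_R Z²/n² ⇒ n² = E_R Z²/(−E_n) = 13.61 × 3² / 122.5 ≈ 1.00
n = 1

1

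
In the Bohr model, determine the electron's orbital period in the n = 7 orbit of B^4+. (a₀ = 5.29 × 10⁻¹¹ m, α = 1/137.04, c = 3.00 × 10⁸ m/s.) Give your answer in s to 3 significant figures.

2.08 × 10⁻¹⁵ s

r = n²a₀/Z = 7²·5.29 × 10⁻¹¹/5 = 5.18 × 10⁻¹⁰ m
v = Zαc/n = 5·0.00730·3.00 × 10⁸/7 = 1.56 × 10⁶ m/s
T = 2πr/v = 2.08 × 10⁻¹⁵ s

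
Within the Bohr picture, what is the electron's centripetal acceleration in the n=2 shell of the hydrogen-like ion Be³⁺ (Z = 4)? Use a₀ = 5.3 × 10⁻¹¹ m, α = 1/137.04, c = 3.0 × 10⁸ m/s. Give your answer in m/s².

r = n²a₀/Z = 5.3 × 10⁻¹¹ m, v = Zαc/n = 4.4 × 10⁶ m/s
a = v²/r = (4.4 × 10⁶)² / 5.3 × 10⁻¹¹ = 3.6 × 10²³ m/s²

3.6 × 10²³ m/s²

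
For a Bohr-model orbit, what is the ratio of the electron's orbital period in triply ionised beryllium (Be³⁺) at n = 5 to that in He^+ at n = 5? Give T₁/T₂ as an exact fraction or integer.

T ∝ Z^-2 · n^3
T₁/T₂ = (4/2)^-2 · (5/5)^3 = 1/4

1/4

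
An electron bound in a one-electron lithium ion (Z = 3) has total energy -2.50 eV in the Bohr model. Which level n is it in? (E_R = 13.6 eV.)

E_n = −E_R Z²/n² ⇒ n² = E_R Z²/(−E_n) = 13.6 × 3² / 2.50 ≈ 48.96
n = 7

7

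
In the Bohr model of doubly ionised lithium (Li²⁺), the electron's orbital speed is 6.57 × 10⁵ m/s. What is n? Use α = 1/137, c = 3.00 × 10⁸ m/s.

10

v_n = Zαc/n ⇒ n = Zαc/v = 3 × 0.00730 × 3.00 × 10⁸ / 6.57 × 10⁵ ≈ 10.00
n = 10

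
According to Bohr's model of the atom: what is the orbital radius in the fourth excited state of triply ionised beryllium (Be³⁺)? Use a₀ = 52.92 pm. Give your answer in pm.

r_n = n²a₀/Z = 5² × 52.92 / 4
    = 25 × 52.92 / 4 = 330.8 pm

330.8 pm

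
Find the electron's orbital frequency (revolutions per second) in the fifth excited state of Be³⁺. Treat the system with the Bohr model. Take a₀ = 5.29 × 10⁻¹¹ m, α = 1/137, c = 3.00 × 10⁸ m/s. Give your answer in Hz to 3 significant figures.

4.88 × 10¹⁴ Hz

r = n²a₀/Z = 4.76 × 10⁻¹⁰ m, v = Zαc/n = 1.46 × 10⁶ m/s
f = v/(2πr) = 4.88 × 10¹⁴ Hz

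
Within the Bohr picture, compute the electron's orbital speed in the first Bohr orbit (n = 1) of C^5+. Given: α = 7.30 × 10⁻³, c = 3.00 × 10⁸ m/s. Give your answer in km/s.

1.31 × 10⁴ km/s

v_n = Zαc/n = 6 × 0.00730 × 3.00 × 10⁸ / 1
    = 1.31 × 10⁴ km/s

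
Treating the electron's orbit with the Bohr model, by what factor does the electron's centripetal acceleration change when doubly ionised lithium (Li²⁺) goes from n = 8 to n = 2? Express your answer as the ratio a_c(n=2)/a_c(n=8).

256

a_c ∝ Z^3 · n^-4; with Z fixed, a_c ∝ n^-4.
a_c(n=2)/a_c(n=8) = (2/8)^-4 = 256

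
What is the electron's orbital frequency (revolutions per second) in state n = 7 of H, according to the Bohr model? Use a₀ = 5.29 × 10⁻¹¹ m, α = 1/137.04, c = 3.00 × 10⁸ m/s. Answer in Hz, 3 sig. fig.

1.92 × 10¹³ Hz

r = n²a₀/Z = 2.59 × 10⁻⁹ m, v = Zαc/n = 3.13 × 10⁵ m/s
f = v/(2πr) = 1.92 × 10¹³ Hz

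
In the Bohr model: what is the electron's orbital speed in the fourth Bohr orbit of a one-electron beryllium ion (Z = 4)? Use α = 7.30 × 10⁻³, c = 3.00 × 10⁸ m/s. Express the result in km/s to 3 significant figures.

v_n = Zαc/n = 4 × 0.00730 × 3.00 × 10⁸ / 4
    = 2190 km/s

2190 km/s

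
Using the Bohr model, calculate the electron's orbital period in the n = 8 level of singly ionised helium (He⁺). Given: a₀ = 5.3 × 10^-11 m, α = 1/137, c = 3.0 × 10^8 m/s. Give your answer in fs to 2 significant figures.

r = n²a₀/Z = 8²·5.3 × 10^-11/2 = 1.7 × 10^-9 m
v = Zαc/n = 2·0.0073·3.0 × 10^8/8 = 5.5 × 10^5 m/s
T = 2πr/v = 1.9 × 10^-14 s = 19 fs

19 fs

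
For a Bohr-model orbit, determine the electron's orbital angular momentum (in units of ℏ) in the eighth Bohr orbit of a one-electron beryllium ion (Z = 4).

L_n = nℏ, so L/ℏ = n = 8.

8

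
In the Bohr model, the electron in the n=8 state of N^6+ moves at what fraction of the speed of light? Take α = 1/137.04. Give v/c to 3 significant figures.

0.00638

v_n = Zαc/n, so v/c = Zα/n = 7 × 0.00730 / 8 = 0.00638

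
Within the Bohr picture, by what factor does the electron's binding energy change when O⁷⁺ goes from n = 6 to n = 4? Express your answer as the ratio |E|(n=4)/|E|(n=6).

9/4

|E| ∝ Z^2 · n^-2; with Z fixed, |E| ∝ n^-2.
|E|(n=4)/|E|(n=6) = (4/6)^-2 = 9/4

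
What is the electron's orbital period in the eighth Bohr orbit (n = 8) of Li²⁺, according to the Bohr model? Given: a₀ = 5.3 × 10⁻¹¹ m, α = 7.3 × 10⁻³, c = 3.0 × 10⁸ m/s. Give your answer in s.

8.7 × 10⁻¹⁵ s

r = n²a₀/Z = 8²·5.3 × 10⁻¹¹/3 = 1.1 × 10⁻⁹ m
v = Zαc/n = 3·0.0073·3.0 × 10⁸/8 = 8.2 × 10⁵ m/s
T = 2πr/v = 8.7 × 10⁻¹⁵ s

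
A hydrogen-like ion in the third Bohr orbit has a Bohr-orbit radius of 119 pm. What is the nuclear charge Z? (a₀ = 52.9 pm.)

4

r_n = n²a₀/Z ⇒ Z = n²a₀/r = 3² × 52.9 / 119 ≈ 4.00
Z = 4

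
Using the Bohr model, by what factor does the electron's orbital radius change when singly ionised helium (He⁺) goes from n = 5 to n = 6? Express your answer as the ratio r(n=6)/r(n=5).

36/25

r ∝ Z^-1 · n^2; with Z fixed, r ∝ n^2.
r(n=6)/r(n=5) = (6/5)^2 = 36/25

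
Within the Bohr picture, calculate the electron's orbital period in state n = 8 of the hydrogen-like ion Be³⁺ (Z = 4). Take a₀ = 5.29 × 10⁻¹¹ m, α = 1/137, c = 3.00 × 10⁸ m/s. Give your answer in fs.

4.86 fs

r = n²a₀/Z = 8²·5.29 × 10⁻¹¹/4 = 8.46 × 10⁻¹⁰ m
v = Zαc/n = 4·0.00730·3.00 × 10⁸/8 = 1.09 × 10⁶ m/s
T = 2πr/v = 4.86 × 10⁻¹⁵ s = 4.86 fs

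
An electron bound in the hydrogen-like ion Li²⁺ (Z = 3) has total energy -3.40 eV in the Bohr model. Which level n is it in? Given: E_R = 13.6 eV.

E_n = −E_R Z²/n² ⇒ n² = E_R Z²/(−E_n) = 13.6 × 3² / 3.40 ≈ 36.00
n = 6

6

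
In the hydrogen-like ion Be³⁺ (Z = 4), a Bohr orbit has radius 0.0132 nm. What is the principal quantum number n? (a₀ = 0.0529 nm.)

1

r_n = n²a₀/Z ⇒ n² = rZ/a₀ = 0.0132 × 4 / 0.0529 ≈ 1.00
n = 1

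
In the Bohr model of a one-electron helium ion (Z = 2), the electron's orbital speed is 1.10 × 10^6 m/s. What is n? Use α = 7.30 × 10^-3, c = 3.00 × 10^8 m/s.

v_n = Zαc/n ⇒ n = Zαc/v = 2 × 0.00730 × 3.00 × 10^8 / 1.10 × 10^6 ≈ 3.98
n = 4

4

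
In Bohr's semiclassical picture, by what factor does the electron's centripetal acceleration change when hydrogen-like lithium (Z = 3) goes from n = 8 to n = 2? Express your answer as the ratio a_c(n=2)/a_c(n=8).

256

a_c ∝ Z^3 · n^-4; with Z fixed, a_c ∝ n^-4.
a_c(n=2)/a_c(n=8) = (2/8)^-4 = 256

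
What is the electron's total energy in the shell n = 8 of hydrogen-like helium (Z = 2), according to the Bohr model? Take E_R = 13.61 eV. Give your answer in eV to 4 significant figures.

E_n = −E_R·Z²/n² = −13.61 × 2²/8² = -0.8506 eV

-0.8506 eV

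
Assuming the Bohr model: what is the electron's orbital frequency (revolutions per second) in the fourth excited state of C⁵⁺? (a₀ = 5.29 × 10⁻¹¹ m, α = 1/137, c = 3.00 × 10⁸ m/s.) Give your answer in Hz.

r = n²a₀/Z = 2.20 × 10⁻¹⁰ m, v = Zαc/n = 2.63 × 10⁶ m/s
f = v/(2πr) = 1.90 × 10¹⁵ Hz

1.90 × 10¹⁵ Hz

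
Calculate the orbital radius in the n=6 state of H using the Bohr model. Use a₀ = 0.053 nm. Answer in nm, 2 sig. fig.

r_n = n²a₀/Z = 6² × 0.053 / 1
    = 36 × 0.053 / 1 = 1.9 nm

1.9 nm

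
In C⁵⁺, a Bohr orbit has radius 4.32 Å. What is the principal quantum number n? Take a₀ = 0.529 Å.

7

r_n = n²a₀/Z ⇒ n² = rZ/a₀ = 4.32 × 6 / 0.529 ≈ 49.00
n = 7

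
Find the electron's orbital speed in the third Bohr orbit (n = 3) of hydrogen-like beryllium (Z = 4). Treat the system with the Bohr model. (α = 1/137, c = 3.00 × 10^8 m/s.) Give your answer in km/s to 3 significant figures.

v_n = Zαc/n = 4 × 0.00730 × 3.00 × 10^8 / 3
    = 2920 km/s

2920 km/s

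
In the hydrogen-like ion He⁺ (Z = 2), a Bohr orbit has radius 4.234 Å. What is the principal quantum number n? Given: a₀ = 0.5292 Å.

4

r_n = n²a₀/Z ⇒ n² = rZ/a₀ = 4.234 × 2 / 0.5292 ≈ 16.00
n = 4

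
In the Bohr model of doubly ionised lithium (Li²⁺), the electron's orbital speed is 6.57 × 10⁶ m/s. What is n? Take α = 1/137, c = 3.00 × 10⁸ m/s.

v_n = Zαc/n ⇒ n = Zαc/v = 3 × 0.00730 × 3.00 × 10⁸ / 6.57 × 10⁶ ≈ 1.00
n = 1

1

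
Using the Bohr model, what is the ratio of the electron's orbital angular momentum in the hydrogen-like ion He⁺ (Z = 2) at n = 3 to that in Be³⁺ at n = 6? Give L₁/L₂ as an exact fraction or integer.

1/2

L = nℏ is independent of Z.
L₁/L₂ = n₁/n₂ = 3/6 = 1/2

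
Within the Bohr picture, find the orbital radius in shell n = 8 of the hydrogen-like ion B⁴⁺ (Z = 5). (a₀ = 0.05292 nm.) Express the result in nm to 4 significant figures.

0.6774 nm

r_n = n²a₀/Z = 8² × 0.05292 / 5
    = 64 × 0.05292 / 5 = 0.6774 nm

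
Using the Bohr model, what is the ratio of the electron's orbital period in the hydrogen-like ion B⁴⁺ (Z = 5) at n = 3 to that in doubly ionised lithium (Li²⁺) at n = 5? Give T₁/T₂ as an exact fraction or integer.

243/3125

T ∝ Z^-2 · n^3
T₁/T₂ = (5/3)^-2 · (3/5)^3 = 243/3125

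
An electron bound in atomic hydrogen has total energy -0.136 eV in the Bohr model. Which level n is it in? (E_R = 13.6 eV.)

10

E_n = −E_R Z²/n² ⇒ n² = E_R Z²/(−E_n) = 13.6 × 1² / 0.136 ≈ 100.00
n = 10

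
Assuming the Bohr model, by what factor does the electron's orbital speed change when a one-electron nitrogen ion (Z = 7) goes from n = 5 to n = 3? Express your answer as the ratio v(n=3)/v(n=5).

v ∝ Z^1 · n^-1; with Z fixed, v ∝ n^-1.
v(n=3)/v(n=5) = (3/5)^-1 = 5/3

5/3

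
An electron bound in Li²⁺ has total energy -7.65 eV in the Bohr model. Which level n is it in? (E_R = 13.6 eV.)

4

E_n = −E_R Z²/n² ⇒ n² = E_R Z²/(−E_n) = 13.6 × 3² / 7.65 ≈ 16.00
n = 4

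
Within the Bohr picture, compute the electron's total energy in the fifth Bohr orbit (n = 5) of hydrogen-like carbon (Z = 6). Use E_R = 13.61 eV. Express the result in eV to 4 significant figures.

E_n = −E_R·Z²/n² = −13.61 × 6²/5² = -19.60 eV

-19.60 eV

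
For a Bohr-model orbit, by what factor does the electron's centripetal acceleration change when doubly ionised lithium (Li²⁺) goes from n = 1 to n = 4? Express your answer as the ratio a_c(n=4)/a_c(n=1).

a_c ∝ Z^3 · n^-4; with Z fixed, a_c ∝ n^-4.
a_c(n=4)/a_c(n=1) = (4/1)^-4 = 1/256

1/256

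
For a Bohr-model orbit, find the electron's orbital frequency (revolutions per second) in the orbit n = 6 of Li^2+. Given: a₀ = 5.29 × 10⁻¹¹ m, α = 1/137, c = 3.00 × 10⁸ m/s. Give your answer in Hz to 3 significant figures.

2.75 × 10¹⁴ Hz

r = n²a₀/Z = 6.35 × 10⁻¹⁰ m, v = Zαc/n = 1.09 × 10⁶ m/s
f = v/(2πr) = 2.75 × 10¹⁴ Hz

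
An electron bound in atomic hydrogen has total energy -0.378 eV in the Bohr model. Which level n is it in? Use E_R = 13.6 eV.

6

E_n = −E_R Z²/n² ⇒ n² = E_R Z²/(−E_n) = 13.6 × 1² / 0.378 ≈ 35.98
n = 6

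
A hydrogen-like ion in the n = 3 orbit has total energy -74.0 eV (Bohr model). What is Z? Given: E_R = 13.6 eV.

E_n = −E_R Z²/n² ⇒ Z² = −E_n n²/E_R = 74.0 × 3² / 13.6 ≈ 48.97
Z = 7

7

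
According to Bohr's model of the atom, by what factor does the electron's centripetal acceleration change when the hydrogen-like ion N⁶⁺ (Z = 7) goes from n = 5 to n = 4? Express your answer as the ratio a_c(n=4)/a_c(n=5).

625/256

a_c ∝ Z^3 · n^-4; with Z fixed, a_c ∝ n^-4.
a_c(n=4)/a_c(n=5) = (4/5)^-4 = 625/256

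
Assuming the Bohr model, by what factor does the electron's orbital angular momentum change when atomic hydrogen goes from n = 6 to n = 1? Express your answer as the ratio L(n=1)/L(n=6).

L = nℏ depends only on n, so L ∝ n.
L(n=1)/L(n=6) = (1/6)^1 = 1/6

1/6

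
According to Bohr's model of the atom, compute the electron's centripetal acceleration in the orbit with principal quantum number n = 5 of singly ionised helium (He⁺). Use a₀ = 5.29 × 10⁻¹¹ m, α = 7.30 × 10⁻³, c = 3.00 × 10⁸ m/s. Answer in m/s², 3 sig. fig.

1.16 × 10²¹ m/s²

r = n²a₀/Z = 6.61 × 10⁻¹⁰ m, v = Zαc/n = 8.76 × 10⁵ m/s
a = v²/r = (8.76 × 10⁵)² / 6.61 × 10⁻¹⁰ = 1.16 × 10²¹ m/s²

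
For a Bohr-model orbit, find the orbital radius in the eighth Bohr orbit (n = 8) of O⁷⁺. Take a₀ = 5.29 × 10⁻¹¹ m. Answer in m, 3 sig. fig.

r_n = n²a₀/Z = 8² × 5.29 × 10⁻¹¹ / 8
    = 64 × 5.29 × 10⁻¹¹ / 8 = 4.23 × 10⁻¹⁰ m

4.23 × 10⁻¹⁰ m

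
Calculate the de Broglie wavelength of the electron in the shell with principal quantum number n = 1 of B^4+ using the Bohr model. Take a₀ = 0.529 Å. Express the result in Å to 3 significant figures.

The Bohr quantisation condition is nλ = 2πr_n.
r_n = n²a₀/Z = 0.106 Å
λ = 2πr_n/n = 2π·0.106/1 = 0.665 Å

0.665 Å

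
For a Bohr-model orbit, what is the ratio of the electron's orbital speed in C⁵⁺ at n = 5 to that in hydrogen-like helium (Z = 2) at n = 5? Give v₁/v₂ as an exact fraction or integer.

v ∝ Z^1 · n^-1
v₁/v₂ = (6/2)^1 · (5/5)^-1 = 3

3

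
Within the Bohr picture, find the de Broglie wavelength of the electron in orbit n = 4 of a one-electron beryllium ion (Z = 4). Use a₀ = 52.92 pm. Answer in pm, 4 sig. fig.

The Bohr quantisation condition is nλ = 2πr_n.
r_n = n²a₀/Z = 211.7 pm
λ = 2πr_n/n = 2π·211.7/4 = 332.5 pm

332.5 pm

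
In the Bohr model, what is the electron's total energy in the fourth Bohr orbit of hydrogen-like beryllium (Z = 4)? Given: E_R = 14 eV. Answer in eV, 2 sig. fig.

-14 eV

E_n = −E_R·Z²/n² = −14 × 4²/4² = -14 eV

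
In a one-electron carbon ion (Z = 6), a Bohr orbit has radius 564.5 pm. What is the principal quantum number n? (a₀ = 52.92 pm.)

8

r_n = n²a₀/Z ⇒ n² = rZ/a₀ = 564.5 × 6 / 52.92 ≈ 64.00
n = 8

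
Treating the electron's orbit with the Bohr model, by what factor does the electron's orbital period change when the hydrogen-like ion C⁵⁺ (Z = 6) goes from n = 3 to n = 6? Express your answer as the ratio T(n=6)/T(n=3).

8

T ∝ Z^-2 · n^3; with Z fixed, T ∝ n^3.
T(n=6)/T(n=3) = (6/3)^3 = 8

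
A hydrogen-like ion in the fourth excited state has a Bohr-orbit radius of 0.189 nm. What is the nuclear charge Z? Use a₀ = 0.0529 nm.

7

r_n = n²a₀/Z ⇒ Z = n²a₀/r = 5² × 0.0529 / 0.189 ≈ 7.00
Z = 7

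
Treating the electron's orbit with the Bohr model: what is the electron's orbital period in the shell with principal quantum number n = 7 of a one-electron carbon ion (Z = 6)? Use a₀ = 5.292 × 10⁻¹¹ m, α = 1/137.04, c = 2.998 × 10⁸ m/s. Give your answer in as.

1448 as

r = n²a₀/Z = 7²·5.292 × 10⁻¹¹/6 = 4.322 × 10⁻¹⁰ m
v = Zαc/n = 6·0.007297·2.998 × 10⁸/7 = 1.875 × 10⁶ m/s
T = 2πr/v = 1.448 × 10⁻¹⁵ s = 1448 as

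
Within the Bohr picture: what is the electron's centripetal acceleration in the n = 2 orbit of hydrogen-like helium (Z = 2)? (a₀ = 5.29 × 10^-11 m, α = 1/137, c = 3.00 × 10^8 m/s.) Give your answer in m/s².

r = n²a₀/Z = 1.06 × 10^-10 m, v = Zαc/n = 2.19 × 10^6 m/s
a = v²/r = (2.19 × 10^6)² / 1.06 × 10^-10 = 4.53 × 10^22 m/s²

4.53 × 10^22 m/s²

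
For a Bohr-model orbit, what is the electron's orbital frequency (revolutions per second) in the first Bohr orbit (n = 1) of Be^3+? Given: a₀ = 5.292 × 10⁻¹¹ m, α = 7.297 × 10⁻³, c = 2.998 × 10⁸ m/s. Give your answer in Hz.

1.053 × 10¹⁷ Hz

r = n²a₀/Z = 1.323 × 10⁻¹¹ m, v = Zαc/n = 8.751 × 10⁶ m/s
f = v/(2πr) = 1.053 × 10¹⁷ Hz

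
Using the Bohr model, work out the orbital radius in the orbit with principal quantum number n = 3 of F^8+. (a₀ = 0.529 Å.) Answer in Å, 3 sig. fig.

r_n = n²a₀/Z = 3² × 0.529 / 9
    = 9 × 0.529 / 9 = 0.529 Å

0.529 Å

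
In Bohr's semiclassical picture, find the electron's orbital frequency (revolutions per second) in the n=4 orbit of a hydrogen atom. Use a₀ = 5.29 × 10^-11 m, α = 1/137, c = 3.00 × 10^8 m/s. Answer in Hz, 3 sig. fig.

1.03 × 10^14 Hz

r = n²a₀/Z = 8.46 × 10^-10 m, v = Zαc/n = 5.47 × 10^5 m/s
f = v/(2πr) = 1.03 × 10^14 Hz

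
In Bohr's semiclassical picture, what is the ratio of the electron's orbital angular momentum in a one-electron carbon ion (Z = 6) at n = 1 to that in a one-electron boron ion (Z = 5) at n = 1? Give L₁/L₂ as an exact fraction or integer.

1

L = nℏ is independent of Z.
L₁/L₂ = n₁/n₂ = 1/1 = 1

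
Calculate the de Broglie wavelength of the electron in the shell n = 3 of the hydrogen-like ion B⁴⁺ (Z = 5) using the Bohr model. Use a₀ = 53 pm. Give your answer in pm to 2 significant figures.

200 pm

The Bohr quantisation condition is nλ = 2πr_n.
r_n = n²a₀/Z = 95 pm
λ = 2πr_n/n = 2π·95/3 = 200 pm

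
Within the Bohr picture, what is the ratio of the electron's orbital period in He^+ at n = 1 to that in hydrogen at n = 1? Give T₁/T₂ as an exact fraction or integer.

1/4

T ∝ Z^-2 · n^3
T₁/T₂ = (2/1)^-2 · (1/1)^3 = 1/4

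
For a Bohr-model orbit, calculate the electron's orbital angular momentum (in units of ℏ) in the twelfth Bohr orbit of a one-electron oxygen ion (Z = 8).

L_n = nℏ, so L/ℏ = n = 12.

12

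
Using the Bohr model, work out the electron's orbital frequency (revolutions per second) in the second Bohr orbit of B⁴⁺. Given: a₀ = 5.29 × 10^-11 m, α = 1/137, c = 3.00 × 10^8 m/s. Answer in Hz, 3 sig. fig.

2.06 × 10^16 Hz

r = n²a₀/Z = 4.23 × 10^-11 m, v = Zαc/n = 5.47 × 10^6 m/s
f = v/(2πr) = 2.06 × 10^16 Hz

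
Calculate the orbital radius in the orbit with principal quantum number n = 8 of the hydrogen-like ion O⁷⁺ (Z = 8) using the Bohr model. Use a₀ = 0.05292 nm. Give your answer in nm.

0.4234 nm

r_n = n²a₀/Z = 8² × 0.05292 / 8
    = 64 × 0.05292 / 8 = 0.4234 nm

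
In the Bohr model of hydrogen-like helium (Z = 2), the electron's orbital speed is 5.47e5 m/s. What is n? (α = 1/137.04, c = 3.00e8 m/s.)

v_n = Zαc/n ⇒ n = Zαc/v = 2 × 0.00730 × 3.00e8 / 5.47e5 ≈ 8.00
n = 8

8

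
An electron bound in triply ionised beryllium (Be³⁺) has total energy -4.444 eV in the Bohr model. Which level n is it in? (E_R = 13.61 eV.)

E_n = −E_R Z²/n² ⇒ n² = E_R Z²/(−E_n) = 13.61 × 4² / 4.444 ≈ 49.00
n = 7

7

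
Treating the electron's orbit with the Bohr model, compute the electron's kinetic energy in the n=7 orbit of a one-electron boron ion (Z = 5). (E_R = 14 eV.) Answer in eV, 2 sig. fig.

For a Coulomb orbit the virial theorem gives K = −E_n.
E_n = −E_R·Z²/n², so K = E_R·Z²/n² = 14 × 5²/7² = 7.1 eV

7.1 eV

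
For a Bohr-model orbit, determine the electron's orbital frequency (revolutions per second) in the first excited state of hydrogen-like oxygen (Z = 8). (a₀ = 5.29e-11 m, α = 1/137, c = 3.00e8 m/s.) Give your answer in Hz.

r = n²a₀/Z = 2.65e-11 m, v = Zαc/n = 8.76e6 m/s
f = v/(2πr) = 5.27e16 Hz

5.27e16 Hz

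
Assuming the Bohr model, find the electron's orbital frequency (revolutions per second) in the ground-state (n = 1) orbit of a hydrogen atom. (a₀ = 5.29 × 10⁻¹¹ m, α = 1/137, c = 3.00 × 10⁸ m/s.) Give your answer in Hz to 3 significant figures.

6.59 × 10¹⁵ Hz

r = n²a₀/Z = 5.29 × 10⁻¹¹ m, v = Zαc/n = 2.19 × 10⁶ m/s
f = v/(2πr) = 6.59 × 10¹⁵ Hz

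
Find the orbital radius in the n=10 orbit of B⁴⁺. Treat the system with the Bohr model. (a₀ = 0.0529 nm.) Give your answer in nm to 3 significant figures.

r_n = n²a₀/Z = 10² × 0.0529 / 5
    = 100 × 0.0529 / 5 = 1.06 nm

1.06 nm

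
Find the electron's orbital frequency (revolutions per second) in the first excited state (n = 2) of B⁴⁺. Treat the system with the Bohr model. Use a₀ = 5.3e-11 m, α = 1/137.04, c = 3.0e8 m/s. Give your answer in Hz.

2.1e16 Hz

r = n²a₀/Z = 4.2e-11 m, v = Zαc/n = 5.5e6 m/s
f = v/(2πr) = 2.1e16 Hz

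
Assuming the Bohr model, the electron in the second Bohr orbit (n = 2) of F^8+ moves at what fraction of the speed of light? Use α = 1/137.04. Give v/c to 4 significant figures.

0.03284

v_n = Zαc/n, so v/c = Zα/n = 9 × 0.007297 / 2 = 0.03284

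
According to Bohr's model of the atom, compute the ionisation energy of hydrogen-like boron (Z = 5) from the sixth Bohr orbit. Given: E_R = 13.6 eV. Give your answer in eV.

E_n = −E_R·Z²/n² = −13.6 × 5²/6² eV = -9.44 eV
Ionisation energy = −E_n = 9.44 eV

9.44 eV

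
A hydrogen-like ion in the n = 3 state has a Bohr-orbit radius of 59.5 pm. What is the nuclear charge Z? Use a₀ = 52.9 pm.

8

r_n = n²a₀/Z ⇒ Z = n²a₀/r = 3² × 52.9 / 59.5 ≈ 8.00
Z = 8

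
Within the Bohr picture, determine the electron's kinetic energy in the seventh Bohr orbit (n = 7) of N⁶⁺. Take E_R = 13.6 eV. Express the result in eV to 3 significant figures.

For a Coulomb orbit the virial theorem gives K = −E_n.
E_n = −E_R·Z²/n², so K = E_R·Z²/n² = 13.6 × 7²/7² = 13.6 eV

13.6 eV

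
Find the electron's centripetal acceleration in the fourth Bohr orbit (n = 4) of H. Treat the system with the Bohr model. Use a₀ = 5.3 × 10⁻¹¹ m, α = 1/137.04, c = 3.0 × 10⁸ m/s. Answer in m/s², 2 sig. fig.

3.5 × 10²⁰ m/s²

r = n²a₀/Z = 8.5 × 10⁻¹⁰ m, v = Zαc/n = 5.5 × 10⁵ m/s
a = v²/r = (5.5 × 10⁵)² / 8.5 × 10⁻¹⁰ = 3.5 × 10²⁰ m/s²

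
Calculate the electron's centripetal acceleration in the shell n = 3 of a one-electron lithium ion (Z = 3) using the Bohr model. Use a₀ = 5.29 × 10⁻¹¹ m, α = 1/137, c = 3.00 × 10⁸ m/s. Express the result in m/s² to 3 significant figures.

r = n²a₀/Z = 1.59 × 10⁻¹⁰ m, v = Zαc/n = 2.19 × 10⁶ m/s
a = v²/r = (2.19 × 10⁶)² / 1.59 × 10⁻¹⁰ = 3.02 × 10²² m/s²

3.02 × 10²² m/s²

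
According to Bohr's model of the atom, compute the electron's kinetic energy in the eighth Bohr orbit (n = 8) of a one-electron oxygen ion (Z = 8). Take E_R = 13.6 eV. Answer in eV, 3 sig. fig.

13.6 eV

For a Coulomb orbit the virial theorem gives K = −E_n.
E_n = −E_R·Z²/n², so K = E_R·Z²/n² = 13.6 × 8²/8² = 13.6 eV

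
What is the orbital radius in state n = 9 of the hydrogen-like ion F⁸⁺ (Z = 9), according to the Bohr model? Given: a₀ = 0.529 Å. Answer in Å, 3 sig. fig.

4.76 Å

r_n = n²a₀/Z = 9² × 0.529 / 9
    = 81 × 0.529 / 9 = 4.76 Å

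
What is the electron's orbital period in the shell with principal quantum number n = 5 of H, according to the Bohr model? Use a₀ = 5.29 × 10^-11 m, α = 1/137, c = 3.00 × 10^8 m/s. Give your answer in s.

1.90 × 10^-14 s

r = n²a₀/Z = 5²·5.29 × 10^-11/1 = 1.32 × 10^-9 m
v = Zαc/n = 1·0.00730·3.00 × 10^8/5 = 4.38 × 10^5 m/s
T = 2πr/v = 1.90 × 10^-14 s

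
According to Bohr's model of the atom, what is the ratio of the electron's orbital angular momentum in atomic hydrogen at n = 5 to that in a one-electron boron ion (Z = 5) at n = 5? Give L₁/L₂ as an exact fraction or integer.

L = nℏ is independent of Z.
L₁/L₂ = n₁/n₂ = 5/5 = 1

1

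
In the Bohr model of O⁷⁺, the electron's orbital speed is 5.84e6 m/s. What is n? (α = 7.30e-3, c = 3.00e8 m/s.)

3

v_n = Zαc/n ⇒ n = Zαc/v = 8 × 0.00730 × 3.00e8 / 5.84e6 ≈ 3.00
n = 3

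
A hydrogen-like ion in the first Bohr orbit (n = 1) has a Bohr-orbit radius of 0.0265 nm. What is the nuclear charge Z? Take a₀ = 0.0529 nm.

r_n = n²a₀/Z ⇒ Z = n²a₀/r = 1² × 0.0529 / 0.0265 ≈ 2.00
Z = 2

2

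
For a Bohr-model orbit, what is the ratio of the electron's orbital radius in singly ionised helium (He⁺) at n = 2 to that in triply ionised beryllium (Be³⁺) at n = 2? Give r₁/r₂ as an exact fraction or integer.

r ∝ Z^-1 · n^2
r₁/r₂ = (2/4)^-1 · (2/2)^2 = 2

2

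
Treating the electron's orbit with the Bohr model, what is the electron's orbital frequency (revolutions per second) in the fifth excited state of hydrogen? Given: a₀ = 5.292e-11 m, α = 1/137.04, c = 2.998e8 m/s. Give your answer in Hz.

3.046e13 Hz

r = n²a₀/Z = 1.905e-9 m, v = Zαc/n = 3.646e5 m/s
f = v/(2πr) = 3.046e13 Hz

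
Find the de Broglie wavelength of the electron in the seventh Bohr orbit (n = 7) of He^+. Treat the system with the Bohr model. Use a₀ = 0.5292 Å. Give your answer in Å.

11.64 Å

The Bohr quantisation condition is nλ = 2πr_n.
r_n = n²a₀/Z = 12.97 Å
λ = 2πr_n/n = 2π·12.97/7 = 11.64 Å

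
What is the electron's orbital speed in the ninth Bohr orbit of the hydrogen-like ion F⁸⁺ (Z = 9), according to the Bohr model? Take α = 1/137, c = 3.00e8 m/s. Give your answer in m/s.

v_n = Zαc/n = 9 × 0.00730 × 3.00e8 / 9
    = 2.19e6 m/s

2.19e6 m/s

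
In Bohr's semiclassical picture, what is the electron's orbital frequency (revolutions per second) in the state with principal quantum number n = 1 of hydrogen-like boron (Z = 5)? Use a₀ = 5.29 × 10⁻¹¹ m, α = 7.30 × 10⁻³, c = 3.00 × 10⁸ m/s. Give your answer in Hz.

1.65 × 10¹⁷ Hz

r = n²a₀/Z = 1.06 × 10⁻¹¹ m, v = Zαc/n = 1.09 × 10⁷ m/s
f = v/(2πr) = 1.65 × 10¹⁷ Hz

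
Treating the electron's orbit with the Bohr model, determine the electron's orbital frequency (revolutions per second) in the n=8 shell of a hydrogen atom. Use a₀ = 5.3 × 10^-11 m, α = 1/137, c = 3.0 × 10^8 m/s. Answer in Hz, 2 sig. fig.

r = n²a₀/Z = 3.4 × 10^-9 m, v = Zαc/n = 2.7 × 10^5 m/s
f = v/(2πr) = 1.3 × 10^13 Hz

1.3 × 10^13 Hz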